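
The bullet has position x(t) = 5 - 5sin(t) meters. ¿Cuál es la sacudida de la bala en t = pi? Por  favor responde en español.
Debemos derivar nuestra ecuación de la posición x(t) = 5 - 5·sin(t) 3 veces. La derivada de la posición da la velocidad: v(t) = -5·cos(t). La derivada de la velocidad da la aceleración: a(t) = 5·sin(t). Derivando la aceleración, obtenemos la sacudida: j(t) = 5·cos(t). Usando j(t) = 5·cos(t) y sustituyendo t = pi, encontramos j = -5.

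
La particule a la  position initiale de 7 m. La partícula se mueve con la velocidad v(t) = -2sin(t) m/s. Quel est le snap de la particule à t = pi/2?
Nous devons dériver notre équation de la vitesse v(t) = -2·sin(t) 3 fois. En prenant d/dt de v(t), nous trouvons a(t) = -2·cos(t). En prenant d/dt de a(t), nous trouvons j(t) = 2·sin(t). La dérivée du jerk donne le snap: s(t) = 2·cos(t). Nous avons le snap s(t) = 2·cos(t). En substituant t = pi/2: s(pi/2) = 0.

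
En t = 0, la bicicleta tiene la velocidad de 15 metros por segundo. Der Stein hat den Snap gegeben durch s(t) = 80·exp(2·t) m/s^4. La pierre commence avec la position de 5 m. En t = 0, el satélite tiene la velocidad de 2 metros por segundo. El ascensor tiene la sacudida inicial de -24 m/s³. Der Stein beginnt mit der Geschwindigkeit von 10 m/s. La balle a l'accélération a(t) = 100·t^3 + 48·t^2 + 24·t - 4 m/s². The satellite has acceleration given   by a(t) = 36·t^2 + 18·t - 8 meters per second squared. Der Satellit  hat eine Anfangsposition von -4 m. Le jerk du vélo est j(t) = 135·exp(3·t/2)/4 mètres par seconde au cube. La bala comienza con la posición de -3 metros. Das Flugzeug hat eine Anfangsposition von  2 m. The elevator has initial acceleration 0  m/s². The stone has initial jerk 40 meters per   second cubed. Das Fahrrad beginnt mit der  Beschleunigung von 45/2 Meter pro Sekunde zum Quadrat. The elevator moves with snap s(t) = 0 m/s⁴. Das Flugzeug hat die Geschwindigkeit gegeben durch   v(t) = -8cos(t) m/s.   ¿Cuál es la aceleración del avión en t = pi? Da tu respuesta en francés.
En partant de la vitesse v(t) = -8·cos(t), nous prenons 1 dérivée. En dérivant la vitesse, nous obtenons l'accélération: a(t) = 8·sin(t). En utilisant a(t) = 8·sin(t) et en substituant t = pi, nous trouvons a = 0.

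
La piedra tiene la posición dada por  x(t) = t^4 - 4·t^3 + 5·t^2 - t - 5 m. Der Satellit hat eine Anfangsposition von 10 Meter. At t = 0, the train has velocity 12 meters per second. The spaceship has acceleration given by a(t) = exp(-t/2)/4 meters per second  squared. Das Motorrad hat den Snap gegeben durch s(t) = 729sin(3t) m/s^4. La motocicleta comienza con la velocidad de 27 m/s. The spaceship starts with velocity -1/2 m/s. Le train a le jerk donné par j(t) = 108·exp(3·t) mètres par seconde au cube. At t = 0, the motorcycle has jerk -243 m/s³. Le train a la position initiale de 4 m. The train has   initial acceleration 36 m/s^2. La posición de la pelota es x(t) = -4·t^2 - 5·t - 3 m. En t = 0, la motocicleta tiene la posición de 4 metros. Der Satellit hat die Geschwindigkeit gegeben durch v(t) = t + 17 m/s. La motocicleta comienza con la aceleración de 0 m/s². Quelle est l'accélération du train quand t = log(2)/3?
Nous devons intégrer notre équation du jerk j(t) = 108·exp(3·t) 1 fois. En intégrant le jerk et en utilisant la condition initiale a(0) = 36, nous obtenons a(t) = 36·exp(3·t). En utilisant a(t) = 36·exp(3·t) et en substituant t = log(2)/3, nous trouvons a = 72.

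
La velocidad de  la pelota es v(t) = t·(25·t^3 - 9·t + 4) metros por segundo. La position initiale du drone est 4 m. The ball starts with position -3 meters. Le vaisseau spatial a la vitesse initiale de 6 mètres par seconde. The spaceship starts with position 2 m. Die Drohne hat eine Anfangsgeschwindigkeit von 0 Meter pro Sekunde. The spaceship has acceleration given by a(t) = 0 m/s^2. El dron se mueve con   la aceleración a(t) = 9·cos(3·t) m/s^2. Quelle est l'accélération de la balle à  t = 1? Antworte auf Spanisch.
Partiendo de la velocidad v(t) = t·(25·t^3 - 9·t + 4), tomamos 1 derivada. La derivada de la velocidad da la aceleración: a(t) = 25·t^3 + t·(75·t^2 - 9) - 9·t + 4. De la ecuación de la aceleración a(t) = 25·t^3 + t·(75·t^2 - 9) - 9·t + 4, sustituimos t = 1 para obtener a = 86.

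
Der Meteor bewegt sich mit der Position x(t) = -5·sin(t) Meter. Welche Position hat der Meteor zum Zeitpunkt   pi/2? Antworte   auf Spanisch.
Usando x(t) = -5·sin(t) y sustituyendo t = pi/2, encontramos x = -5.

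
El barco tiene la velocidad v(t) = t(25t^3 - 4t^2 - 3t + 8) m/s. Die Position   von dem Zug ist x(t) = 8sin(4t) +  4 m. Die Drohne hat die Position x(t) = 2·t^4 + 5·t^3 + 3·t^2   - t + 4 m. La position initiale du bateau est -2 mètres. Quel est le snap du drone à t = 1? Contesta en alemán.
Ausgehend von der Position x(t) = 2·t^4 + 5·t^3 + 3·t^2 - t + 4, nehmen wir 4 Ableitungen. Durch Ableiten von der Position erhalten wir die Geschwindigkeit: v(t) = 8·t^3 + 15·t^2 + 6·t - 1. Durch Ableiten von der Geschwindigkeit erhalten wir die Beschleunigung: a(t) = 24·t^2 + 30·t + 6. Durch Ableiten von der Beschleunigung erhalten wir den Ruck: j(t) = 48·t + 30. Die Ableitung von dem Ruck ergibt den Snap: s(t) = 48. Wir haben den Snap s(t) = 48. Durch Einsetzen von t = 1: s(1) = 48.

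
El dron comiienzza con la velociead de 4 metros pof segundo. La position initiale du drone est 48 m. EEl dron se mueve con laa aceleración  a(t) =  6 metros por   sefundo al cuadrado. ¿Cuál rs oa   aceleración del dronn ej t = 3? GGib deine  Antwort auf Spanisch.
Tenemos la aceleración a(t) = 6. Sustituyendo t = 3: a(3) = 6.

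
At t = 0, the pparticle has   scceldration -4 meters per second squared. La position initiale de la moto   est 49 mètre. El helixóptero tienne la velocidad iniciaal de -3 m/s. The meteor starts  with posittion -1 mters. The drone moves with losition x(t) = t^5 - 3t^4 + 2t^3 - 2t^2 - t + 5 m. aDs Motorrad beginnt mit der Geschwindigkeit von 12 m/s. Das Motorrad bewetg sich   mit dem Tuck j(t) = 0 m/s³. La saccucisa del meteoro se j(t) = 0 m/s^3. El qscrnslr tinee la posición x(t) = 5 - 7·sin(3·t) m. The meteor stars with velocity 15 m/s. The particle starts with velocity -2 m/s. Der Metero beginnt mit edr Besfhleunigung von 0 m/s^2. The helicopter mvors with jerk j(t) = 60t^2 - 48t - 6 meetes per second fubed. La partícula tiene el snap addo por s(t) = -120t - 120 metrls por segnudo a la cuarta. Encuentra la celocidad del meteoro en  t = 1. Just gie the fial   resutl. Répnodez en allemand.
v(1) = 15.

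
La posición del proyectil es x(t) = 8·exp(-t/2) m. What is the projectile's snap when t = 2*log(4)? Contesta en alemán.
Wir müssen unsere Gleichung für die Position x(t) = 8·exp(-t/2) 4-mal ableiten. Durch Ableiten von der Position erhalten wir die Geschwindigkeit: v(t) = -4·exp(-t/2). Durch Ableiten von der Geschwindigkeit erhalten wir die Beschleunigung: a(t) = 2·exp(-t/2). Die Ableitung von der Beschleunigung ergibt den Ruck: j(t) = -exp(-t/2). Durch Ableiten von dem Ruck erhalten wir den Snap: s(t) = exp(-t/2)/2. Wir haben den Snap s(t) = exp(-t/2)/2. Durch Einsetzen von t = 2*log(4): s(2*log(4)) = 1/8.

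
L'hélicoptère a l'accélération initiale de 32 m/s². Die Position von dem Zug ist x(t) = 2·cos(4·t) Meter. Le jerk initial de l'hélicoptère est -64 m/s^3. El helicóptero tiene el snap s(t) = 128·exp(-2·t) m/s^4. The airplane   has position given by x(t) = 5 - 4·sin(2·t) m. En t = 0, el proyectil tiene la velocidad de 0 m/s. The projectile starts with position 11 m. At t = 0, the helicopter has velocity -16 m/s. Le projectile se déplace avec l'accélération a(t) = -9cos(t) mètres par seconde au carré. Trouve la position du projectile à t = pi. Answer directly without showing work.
La position à t = pi est x = -7.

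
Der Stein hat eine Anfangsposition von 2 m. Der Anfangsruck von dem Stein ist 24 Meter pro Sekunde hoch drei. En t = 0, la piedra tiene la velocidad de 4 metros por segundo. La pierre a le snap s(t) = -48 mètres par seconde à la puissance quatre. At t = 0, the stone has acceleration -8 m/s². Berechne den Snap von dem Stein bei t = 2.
Aus der Gleichung für den Snap s(t) = -48, setzen wir t = 2 ein und erhalten s = -48.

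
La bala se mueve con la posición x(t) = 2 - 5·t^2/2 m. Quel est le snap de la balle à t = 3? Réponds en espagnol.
Debemos derivar nuestra ecuación de la posición x(t) = 2 - 5·t^2/2 4 veces. Tomando d/dt de x(t), encontramos v(t) = -5·t. Derivando la velocidad, obtenemos la aceleración: a(t) = -5. Tomando d/dt de a(t), encontramos j(t) = 0. Derivando la sacudida, obtenemos el snap: s(t) = 0. Usando s(t) = 0 y sustituyendo t = 3, encontramos s = 0.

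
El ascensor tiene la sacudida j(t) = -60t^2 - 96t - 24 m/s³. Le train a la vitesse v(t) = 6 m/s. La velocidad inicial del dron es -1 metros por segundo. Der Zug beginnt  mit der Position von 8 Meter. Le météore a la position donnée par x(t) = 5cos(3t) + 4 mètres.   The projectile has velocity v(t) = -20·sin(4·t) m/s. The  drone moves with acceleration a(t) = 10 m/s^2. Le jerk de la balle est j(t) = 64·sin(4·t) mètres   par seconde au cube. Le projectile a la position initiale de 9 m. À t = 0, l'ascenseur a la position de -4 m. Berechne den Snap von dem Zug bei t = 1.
Ausgehend von der Geschwindigkeit v(t) = 6, nehmen wir 3 Ableitungen. Mit d/dt von v(t) finden wir a(t) = 0. Die Ableitung von der Beschleunigung ergibt den Ruck: j(t) = 0. Die Ableitung von dem Ruck ergibt den Snap: s(t) = 0. Mit s(t) = 0 und Einsetzen von t = 1, finden wir s = 0.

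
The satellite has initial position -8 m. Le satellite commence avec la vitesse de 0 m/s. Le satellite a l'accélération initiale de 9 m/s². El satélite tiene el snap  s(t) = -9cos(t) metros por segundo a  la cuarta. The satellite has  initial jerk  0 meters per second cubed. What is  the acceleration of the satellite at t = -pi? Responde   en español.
Partiendo del snap s(t) = -9·cos(t), tomamos 2 antiderivadas. La integral del snap, con j(0) = 0, da la sacudida: j(t) = -9·sin(t). La antiderivada de la sacudida es la aceleración. Usando a(0) = 9, obtenemos a(t) = 9·cos(t). De la ecuación de la aceleración a(t) = 9·cos(t), sustituimos t = -pi para obtener a = -9.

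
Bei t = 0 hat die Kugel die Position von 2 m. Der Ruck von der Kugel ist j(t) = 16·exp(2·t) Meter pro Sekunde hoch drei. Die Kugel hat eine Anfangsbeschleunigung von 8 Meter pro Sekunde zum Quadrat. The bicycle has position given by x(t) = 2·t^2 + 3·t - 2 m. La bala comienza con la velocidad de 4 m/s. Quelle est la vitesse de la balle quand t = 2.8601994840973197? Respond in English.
We need to integrate our jerk equation j(t) = 16·exp(2·t) 2 times. Integrating jerk and using the initial condition a(0) = 8, we get a(t) = 8·exp(2·t). The antiderivative of acceleration is velocity. Using v(0) = 4, we get v(t) = 4·exp(2·t). From the given velocity equation v(t) = 4·exp(2·t), we substitute t = 2.8601994840973197 to get v = 1220.10637837400.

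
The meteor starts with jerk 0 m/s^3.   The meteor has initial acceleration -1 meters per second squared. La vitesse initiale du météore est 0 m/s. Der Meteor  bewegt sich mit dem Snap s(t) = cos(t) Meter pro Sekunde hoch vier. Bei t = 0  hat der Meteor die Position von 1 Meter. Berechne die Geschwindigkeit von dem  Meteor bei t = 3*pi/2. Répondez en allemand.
Um dies zu lösen, müssen wir 3 Stammfunktionen unserer Gleichung für den Snap s(t) = cos(t) finden. Das Integral von dem Snap, mit j(0) = 0, ergibt den Ruck: j(t) = sin(t). Die Stammfunktion von dem Ruck, mit a(0) = -1, ergibt die Beschleunigung: a(t) = -cos(t). Das Integral von der Beschleunigung, mit v(0) = 0, ergibt die Geschwindigkeit: v(t) = -sin(t). Aus der Gleichung für die Geschwindigkeit v(t) = -sin(t), setzen wir t = 3*pi/2 ein und erhalten v = 1.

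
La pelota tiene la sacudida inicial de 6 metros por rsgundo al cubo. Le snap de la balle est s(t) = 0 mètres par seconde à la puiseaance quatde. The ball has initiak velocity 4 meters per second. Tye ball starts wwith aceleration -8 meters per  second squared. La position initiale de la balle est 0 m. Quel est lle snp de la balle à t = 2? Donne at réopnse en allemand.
Aus der Gleichung für den Snap s(t) = 0, setzen wir t = 2 ein und erhalten s = 0.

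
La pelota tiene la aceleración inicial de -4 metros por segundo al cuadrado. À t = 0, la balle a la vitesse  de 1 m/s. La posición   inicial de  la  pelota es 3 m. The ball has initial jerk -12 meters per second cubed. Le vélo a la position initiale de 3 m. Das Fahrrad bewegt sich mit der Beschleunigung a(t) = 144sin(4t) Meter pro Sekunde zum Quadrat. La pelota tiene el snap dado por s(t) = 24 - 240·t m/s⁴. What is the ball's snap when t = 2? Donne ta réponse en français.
Nous avons le snap s(t) = 24 - 240·t. En substituant t = 2: s(2) = -456.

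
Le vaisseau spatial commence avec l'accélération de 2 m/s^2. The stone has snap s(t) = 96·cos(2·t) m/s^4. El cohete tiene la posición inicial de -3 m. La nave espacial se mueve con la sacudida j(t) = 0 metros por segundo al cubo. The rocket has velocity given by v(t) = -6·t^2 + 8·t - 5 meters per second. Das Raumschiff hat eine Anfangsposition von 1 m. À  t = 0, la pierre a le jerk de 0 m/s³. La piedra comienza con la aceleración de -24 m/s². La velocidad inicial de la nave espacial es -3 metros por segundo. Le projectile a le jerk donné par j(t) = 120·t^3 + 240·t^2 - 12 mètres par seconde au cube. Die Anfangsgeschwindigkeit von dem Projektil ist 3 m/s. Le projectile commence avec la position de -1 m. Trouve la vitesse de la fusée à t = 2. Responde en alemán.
Aus der Gleichung für die Geschwindigkeit v(t) = -6·t^2 + 8·t - 5, setzen wir t = 2 ein und erhalten v = -13.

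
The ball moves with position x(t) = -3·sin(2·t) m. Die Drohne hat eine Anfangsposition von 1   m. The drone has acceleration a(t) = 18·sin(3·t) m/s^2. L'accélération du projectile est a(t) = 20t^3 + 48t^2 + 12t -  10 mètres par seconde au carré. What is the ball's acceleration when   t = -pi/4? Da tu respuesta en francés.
Nous devons dériver notre équation de la position x(t) = -3·sin(2·t) 2 fois. La dérivée de la position donne la vitesse: v(t) = -6·cos(2·t). La dérivée de la vitesse donne l'accélération: a(t) = 12·sin(2·t). En utilisant a(t) = 12·sin(2·t) et en substituant t = -pi/4, nous trouvons a = -12.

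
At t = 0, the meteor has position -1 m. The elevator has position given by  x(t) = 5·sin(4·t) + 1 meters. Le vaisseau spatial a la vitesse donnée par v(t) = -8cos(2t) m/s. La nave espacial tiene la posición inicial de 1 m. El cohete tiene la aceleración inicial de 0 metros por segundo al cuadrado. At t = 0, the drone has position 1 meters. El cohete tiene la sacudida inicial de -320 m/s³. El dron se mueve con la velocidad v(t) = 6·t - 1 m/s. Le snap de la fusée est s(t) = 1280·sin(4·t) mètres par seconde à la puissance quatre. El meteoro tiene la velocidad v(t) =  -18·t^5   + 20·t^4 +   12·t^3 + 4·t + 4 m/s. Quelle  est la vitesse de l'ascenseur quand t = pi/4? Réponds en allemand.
Ausgehend von der Position x(t) = 5·sin(4·t) + 1, nehmen wir 1 Ableitung. Durch Ableiten von der Position erhalten wir die Geschwindigkeit: v(t) = 20·cos(4·t). Wir haben die Geschwindigkeit v(t) = 20·cos(4·t). Durch Einsetzen von t = pi/4: v(pi/4) = -20.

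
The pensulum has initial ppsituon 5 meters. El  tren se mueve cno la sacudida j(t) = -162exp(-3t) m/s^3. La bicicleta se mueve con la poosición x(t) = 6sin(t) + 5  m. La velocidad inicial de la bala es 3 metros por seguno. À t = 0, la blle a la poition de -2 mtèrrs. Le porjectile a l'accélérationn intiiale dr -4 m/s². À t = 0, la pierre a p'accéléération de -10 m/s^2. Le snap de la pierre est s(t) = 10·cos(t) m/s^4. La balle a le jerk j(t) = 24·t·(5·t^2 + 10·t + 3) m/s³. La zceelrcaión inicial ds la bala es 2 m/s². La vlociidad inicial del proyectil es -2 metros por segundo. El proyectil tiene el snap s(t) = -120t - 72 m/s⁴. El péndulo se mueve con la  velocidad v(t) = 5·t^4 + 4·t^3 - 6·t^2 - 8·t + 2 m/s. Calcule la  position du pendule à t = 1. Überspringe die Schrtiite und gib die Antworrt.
La position à t = 1 est x = 3.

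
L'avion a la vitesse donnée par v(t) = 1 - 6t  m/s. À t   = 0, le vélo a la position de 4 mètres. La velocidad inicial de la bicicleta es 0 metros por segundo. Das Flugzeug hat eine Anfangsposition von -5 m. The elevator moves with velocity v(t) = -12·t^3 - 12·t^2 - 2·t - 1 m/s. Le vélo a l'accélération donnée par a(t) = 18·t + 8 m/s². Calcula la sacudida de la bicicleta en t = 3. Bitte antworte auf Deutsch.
Um dies zu lösen, müssen wir 1 Ableitung unserer Gleichung für die Beschleunigung a(t) = 18·t + 8 nehmen. Mit d/dt von a(t) finden wir j(t) = 18. Aus der Gleichung für den Ruck j(t) = 18, setzen wir t = 3 ein und erhalten j = 18.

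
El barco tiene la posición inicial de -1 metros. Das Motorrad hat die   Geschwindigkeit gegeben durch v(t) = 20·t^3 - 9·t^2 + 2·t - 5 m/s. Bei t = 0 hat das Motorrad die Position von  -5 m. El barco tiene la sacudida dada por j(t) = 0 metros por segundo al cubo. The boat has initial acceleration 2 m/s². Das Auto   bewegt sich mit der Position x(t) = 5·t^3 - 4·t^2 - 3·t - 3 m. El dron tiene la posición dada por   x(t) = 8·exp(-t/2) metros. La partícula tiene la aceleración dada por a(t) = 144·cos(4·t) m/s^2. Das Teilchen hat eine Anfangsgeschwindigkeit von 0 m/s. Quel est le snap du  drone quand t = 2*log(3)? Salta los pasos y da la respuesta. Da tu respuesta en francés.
Le snap à t = 2*log(3) est s = 1/6.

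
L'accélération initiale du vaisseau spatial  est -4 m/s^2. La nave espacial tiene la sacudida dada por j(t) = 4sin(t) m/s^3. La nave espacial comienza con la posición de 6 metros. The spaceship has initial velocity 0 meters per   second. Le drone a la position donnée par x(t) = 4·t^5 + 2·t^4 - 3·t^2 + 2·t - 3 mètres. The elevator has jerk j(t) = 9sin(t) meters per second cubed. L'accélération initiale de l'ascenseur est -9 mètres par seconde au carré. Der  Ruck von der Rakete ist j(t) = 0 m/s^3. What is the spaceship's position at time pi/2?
We need to integrate our jerk equation j(t) = 4·sin(t) 3 times. The antiderivative of jerk is acceleration. Using a(0) = -4, we get a(t) = -4·cos(t). Taking ∫a(t)dt and applying v(0) = 0, we find v(t) = -4·sin(t). Finding the antiderivative of v(t) and using x(0) = 6: x(t) = 4·cos(t) + 2. We have position x(t) = 4·cos(t) + 2. Substituting t = pi/2: x(pi/2) = 2.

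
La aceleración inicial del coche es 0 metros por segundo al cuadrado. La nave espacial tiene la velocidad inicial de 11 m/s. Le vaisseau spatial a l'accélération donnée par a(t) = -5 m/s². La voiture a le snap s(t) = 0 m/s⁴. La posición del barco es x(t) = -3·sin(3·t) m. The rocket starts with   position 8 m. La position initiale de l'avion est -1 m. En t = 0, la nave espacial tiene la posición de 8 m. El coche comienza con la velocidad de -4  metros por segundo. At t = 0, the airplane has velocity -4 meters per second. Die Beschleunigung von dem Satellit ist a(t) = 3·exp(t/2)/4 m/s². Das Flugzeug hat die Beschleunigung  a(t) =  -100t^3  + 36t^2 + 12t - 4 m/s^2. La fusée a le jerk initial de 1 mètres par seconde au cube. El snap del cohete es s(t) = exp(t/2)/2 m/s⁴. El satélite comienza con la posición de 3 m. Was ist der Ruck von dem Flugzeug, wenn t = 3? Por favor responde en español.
Debemos derivar nuestra ecuación de la aceleración a(t) = -100·t^3 + 36·t^2 + 12·t - 4 1 vez. La derivada de la aceleración da la sacudida: j(t) = -300·t^2 + 72·t + 12. Usando j(t) = -300·t^2 + 72·t + 12 y sustituyendo t = 3, encontramos j = -2472.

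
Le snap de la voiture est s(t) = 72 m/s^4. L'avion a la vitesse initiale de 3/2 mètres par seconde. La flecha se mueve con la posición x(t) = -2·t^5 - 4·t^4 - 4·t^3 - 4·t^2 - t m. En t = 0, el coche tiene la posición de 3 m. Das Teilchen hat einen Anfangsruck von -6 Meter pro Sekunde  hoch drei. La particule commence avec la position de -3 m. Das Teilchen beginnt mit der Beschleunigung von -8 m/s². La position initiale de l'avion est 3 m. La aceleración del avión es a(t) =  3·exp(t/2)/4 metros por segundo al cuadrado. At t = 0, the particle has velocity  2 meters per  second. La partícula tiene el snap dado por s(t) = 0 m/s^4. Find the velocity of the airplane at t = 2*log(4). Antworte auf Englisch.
We must find the antiderivative of our acceleration equation a(t) = 3·exp(t/2)/4 1 time. Taking ∫a(t)dt and applying v(0) = 3/2, we find v(t) = 3·exp(t/2)/2. From the given velocity equation v(t) = 3·exp(t/2)/2, we substitute t = 2*log(4) to get v = 6.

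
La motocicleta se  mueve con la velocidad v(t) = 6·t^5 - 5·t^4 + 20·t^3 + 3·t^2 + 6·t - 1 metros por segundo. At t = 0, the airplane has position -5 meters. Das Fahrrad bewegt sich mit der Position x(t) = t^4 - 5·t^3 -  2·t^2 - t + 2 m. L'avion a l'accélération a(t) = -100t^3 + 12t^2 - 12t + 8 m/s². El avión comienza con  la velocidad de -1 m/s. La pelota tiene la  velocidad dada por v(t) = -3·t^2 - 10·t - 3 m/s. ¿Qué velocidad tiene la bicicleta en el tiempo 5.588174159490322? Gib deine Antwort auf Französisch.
Pour résoudre ceci, nous devons prendre 1 dérivée de notre équation de la position x(t) = t^4 - 5·t^3 - 2·t^2 - t + 2. En prenant d/dt de x(t), nous trouvons v(t) = 4·t^3 - 15·t^2 - 4·t - 1. Nous avons la vitesse v(t) = 4·t^3 - 15·t^2 - 4·t - 1. En substituant t = 5.588174159490322: v(5.588174159490322) = 206.255037847960.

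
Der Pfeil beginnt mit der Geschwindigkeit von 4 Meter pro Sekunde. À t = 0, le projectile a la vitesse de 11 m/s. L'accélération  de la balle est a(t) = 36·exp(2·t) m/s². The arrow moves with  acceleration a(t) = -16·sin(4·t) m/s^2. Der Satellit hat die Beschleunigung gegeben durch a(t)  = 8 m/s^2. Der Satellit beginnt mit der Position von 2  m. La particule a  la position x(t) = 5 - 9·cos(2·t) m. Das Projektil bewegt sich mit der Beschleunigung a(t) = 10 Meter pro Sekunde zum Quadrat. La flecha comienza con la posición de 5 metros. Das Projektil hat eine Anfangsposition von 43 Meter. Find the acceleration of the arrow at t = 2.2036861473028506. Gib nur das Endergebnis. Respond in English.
The answer is -9.16631700340535.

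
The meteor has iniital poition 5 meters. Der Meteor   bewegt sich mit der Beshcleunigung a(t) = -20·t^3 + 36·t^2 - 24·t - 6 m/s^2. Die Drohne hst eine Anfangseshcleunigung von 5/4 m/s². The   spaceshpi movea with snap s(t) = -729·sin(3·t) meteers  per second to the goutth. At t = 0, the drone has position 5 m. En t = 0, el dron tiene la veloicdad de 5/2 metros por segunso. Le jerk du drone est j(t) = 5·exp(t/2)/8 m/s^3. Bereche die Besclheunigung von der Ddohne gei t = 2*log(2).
Wir müssen die Stammfunktion unserer Gleichung für den Ruck j(t) = 5·exp(t/2)/8 1-mal finden. Die Stammfunktion von dem Ruck, mit a(0) = 5/4, ergibt die Beschleunigung: a(t) = 5·exp(t/2)/4. Aus der Gleichung für die Beschleunigung a(t) = 5·exp(t/2)/4, setzen wir t = 2*log(2) ein und erhalten a = 5/2.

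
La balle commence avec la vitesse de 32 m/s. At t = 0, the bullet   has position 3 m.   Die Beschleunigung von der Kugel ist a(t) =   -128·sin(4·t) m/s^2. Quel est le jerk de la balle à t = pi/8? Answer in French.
En partant de l'accélération a(t) = -128·sin(4·t), nous prenons 1 dérivée. La dérivée de l'accélération donne le jerk: j(t) = -512·cos(4·t). Nous avons le jerk j(t) = -512·cos(4·t). En substituant t = pi/8: j(pi/8) = 0.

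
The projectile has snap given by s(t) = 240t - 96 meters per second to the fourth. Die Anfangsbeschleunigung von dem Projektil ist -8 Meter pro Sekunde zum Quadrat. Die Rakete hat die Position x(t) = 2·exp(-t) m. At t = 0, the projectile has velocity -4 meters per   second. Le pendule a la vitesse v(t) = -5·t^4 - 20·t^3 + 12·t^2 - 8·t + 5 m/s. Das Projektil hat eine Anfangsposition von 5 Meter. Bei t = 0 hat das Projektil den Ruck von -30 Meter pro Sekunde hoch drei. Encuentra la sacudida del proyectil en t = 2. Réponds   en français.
Nous devons intégrer notre équation du snap s(t) = 240·t - 96 1 fois. En prenant ∫s(t)dt et en appliquant j(0) = -30, nous trouvons j(t) = 120·t^2 - 96·t - 30. Nous avons le jerk j(t) = 120·t^2 - 96·t - 30. En substituant t = 2: j(2) = 258.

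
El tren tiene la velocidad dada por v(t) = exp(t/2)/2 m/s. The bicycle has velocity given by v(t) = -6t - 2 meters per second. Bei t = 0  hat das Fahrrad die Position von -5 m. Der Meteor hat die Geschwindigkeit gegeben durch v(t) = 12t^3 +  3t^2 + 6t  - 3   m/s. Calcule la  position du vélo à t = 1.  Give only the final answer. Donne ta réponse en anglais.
The position at t = 1 is x = -10.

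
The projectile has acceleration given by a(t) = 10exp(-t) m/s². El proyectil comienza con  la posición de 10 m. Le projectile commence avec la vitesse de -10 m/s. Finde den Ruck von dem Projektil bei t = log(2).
Um dies zu lösen, müssen wir 1 Ableitung unserer Gleichung für die Beschleunigung a(t) = 10·exp(-t) nehmen. Durch Ableiten von der Beschleunigung erhalten wir den Ruck: j(t) = -10·exp(-t). Aus der Gleichung für den Ruck j(t) = -10·exp(-t), setzen wir t = log(2) ein und erhalten j = -5.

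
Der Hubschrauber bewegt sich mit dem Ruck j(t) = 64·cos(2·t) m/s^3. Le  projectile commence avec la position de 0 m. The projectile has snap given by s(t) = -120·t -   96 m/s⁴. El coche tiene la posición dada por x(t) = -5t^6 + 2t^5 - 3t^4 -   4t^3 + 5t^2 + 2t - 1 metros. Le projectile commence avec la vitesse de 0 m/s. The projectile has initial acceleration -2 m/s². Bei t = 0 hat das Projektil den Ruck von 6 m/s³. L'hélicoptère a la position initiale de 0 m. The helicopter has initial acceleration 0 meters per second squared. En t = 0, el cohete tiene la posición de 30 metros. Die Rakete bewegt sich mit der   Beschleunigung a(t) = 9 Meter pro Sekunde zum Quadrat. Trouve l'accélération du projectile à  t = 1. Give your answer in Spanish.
Necesitamos integrar nuestra ecuación del snap s(t) = -120·t - 96 2 veces. La integral del snap, con j(0) = 6, da la sacudida: j(t) = -60·t^2 - 96·t + 6. Tomando ∫j(t)dt y aplicando a(0) = -2, encontramos a(t) = -20·t^3 - 48·t^2 + 6·t - 2. De la ecuación de la aceleración a(t) = -20·t^3 - 48·t^2 + 6·t - 2, sustituimos t = 1 para obtener a = -64.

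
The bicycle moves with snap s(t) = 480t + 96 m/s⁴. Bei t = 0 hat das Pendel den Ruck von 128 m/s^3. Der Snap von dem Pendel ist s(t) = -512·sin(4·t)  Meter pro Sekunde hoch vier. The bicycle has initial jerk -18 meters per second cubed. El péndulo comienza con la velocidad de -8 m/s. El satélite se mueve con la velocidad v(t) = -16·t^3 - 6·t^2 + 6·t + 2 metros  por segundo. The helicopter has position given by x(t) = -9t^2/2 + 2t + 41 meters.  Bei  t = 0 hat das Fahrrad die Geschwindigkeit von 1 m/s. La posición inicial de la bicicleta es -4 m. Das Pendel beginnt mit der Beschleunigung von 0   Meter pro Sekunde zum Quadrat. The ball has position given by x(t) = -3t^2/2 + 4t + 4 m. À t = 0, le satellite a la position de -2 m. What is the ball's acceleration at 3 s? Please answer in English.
We must differentiate our position equation x(t) = -3·t^2/2 + 4·t + 4 2 times. Differentiating position, we get velocity: v(t) = 4 - 3·t. Differentiating velocity, we get acceleration: a(t) = -3. From the given acceleration equation a(t) = -3, we substitute t = 3 to get a = -3.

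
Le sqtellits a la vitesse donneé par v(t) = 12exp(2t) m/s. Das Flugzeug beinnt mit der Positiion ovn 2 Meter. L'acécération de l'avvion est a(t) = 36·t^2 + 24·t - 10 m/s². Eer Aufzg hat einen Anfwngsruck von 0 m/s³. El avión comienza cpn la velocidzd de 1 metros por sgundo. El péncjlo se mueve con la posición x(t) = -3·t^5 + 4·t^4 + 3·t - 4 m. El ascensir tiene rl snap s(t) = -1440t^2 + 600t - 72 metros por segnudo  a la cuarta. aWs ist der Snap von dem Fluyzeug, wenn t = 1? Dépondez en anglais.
We must differentiate our acceleration equation a(t) = 36·t^2 + 24·t - 10 2 times. The derivative of acceleration gives jerk: j(t) = 72·t + 24. Differentiating jerk, we get snap: s(t) = 72. From the given snap equation s(t) = 72, we substitute t = 1 to get s = 72.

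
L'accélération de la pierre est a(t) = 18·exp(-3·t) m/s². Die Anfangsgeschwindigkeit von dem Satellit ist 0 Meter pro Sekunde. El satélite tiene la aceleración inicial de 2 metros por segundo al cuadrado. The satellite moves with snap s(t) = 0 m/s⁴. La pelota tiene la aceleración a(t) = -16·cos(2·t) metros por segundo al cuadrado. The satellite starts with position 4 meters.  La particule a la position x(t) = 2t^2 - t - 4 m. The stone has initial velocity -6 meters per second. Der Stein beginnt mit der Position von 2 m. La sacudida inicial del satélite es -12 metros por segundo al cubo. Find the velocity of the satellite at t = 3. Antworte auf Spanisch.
Debemos encontrar la integral de nuestra ecuación del snap s(t) = 0 3 veces. Integrando el snap y usando la condición inicial j(0) = -12, obtenemos j(t) = -12. Integrando la sacudida y usando la condición inicial a(0) = 2, obtenemos a(t) = 2 - 12·t. Tomando ∫a(t)dt y aplicando v(0) = 0, encontramos v(t) = 2·t·(1 - 3·t). Tenemos la velocidad v(t) = 2·t·(1 - 3·t). Sustituyendo t = 3: v(3) = -48.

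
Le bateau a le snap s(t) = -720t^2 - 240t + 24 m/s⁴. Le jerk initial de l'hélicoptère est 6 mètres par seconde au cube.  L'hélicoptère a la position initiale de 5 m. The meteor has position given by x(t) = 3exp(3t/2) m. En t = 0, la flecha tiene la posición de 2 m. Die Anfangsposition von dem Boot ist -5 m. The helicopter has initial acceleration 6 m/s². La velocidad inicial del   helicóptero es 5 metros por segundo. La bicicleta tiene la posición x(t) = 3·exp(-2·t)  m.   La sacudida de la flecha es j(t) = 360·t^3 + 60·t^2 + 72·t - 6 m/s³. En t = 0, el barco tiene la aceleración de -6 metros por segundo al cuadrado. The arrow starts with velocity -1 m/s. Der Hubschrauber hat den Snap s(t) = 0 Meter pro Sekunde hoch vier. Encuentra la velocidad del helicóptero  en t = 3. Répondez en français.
Nous devons intégrer notre équation du snap s(t) = 0 3 fois. L'intégrale du snap est le jerk. En utilisant j(0) = 6, nous obtenons j(t) = 6. En prenant ∫j(t)dt et en appliquant a(0) = 6, nous trouvons a(t) = 6·t + 6. En prenant ∫a(t)dt et en appliquant v(0) = 5, nous trouvons v(t) = 3·t^2 + 6·t + 5. Nous avons la vitesse v(t) = 3·t^2 + 6·t + 5. En substituant t = 3: v(3) = 50.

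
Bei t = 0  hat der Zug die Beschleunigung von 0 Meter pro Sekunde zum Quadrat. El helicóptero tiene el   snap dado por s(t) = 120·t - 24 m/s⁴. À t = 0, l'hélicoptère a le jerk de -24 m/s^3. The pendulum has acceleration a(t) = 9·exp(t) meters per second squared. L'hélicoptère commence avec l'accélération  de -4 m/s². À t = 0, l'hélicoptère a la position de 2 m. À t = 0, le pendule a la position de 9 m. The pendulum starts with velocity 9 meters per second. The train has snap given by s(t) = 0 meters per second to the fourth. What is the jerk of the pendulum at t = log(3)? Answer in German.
Ausgehend von der Beschleunigung a(t) = 9·exp(t), nehmen wir 1 Ableitung. Die Ableitung von der Beschleunigung ergibt den Ruck: j(t) = 9·exp(t). Aus der Gleichung für den Ruck j(t) = 9·exp(t), setzen wir t = log(3) ein und erhalten j = 27.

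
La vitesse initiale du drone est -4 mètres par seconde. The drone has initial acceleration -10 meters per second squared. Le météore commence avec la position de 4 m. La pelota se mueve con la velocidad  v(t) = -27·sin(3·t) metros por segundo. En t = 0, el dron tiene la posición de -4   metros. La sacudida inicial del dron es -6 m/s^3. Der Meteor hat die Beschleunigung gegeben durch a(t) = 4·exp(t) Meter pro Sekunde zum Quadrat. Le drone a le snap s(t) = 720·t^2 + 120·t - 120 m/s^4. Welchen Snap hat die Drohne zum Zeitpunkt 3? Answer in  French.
En utilisant s(t) = 720·t^2 + 120·t - 120 et en substituant t = 3, nous trouvons s = 6720.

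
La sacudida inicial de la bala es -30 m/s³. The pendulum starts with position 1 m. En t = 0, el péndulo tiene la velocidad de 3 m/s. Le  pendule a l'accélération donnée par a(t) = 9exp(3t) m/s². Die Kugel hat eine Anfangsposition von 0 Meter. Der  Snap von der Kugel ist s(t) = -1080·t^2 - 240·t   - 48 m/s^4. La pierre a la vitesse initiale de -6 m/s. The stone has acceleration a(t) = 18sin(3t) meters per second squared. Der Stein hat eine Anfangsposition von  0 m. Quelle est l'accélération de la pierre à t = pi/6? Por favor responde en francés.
En utilisant a(t) = 18·sin(3·t) et en substituant t = pi/6, nous trouvons a = 18.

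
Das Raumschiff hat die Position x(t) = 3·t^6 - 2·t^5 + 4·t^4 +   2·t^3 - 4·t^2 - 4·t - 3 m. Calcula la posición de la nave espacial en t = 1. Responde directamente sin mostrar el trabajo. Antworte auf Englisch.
At t = 1, x = -4.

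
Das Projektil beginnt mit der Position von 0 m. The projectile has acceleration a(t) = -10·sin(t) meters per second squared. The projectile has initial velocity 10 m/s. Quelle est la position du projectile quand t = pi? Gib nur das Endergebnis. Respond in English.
x(pi) = 0.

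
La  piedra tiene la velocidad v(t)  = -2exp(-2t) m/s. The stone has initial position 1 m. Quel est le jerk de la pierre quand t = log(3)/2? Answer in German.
Um dies zu lösen, müssen wir 2 Ableitungen unserer Gleichung für die Geschwindigkeit v(t) = -2·exp(-2·t) nehmen. Durch Ableiten von der Geschwindigkeit erhalten wir die Beschleunigung: a(t) = 4·exp(-2·t). Mit d/dt von a(t) finden wir j(t) = -8·exp(-2·t). Aus der Gleichung für den Ruck j(t) = -8·exp(-2·t), setzen wir t = log(3)/2 ein und erhalten j = -8/3.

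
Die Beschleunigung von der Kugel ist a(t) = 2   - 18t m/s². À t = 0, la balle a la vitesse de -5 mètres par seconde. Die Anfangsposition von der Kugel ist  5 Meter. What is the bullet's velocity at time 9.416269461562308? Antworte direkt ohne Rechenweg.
At t = 9.416269461562308, v = -784.162636231634.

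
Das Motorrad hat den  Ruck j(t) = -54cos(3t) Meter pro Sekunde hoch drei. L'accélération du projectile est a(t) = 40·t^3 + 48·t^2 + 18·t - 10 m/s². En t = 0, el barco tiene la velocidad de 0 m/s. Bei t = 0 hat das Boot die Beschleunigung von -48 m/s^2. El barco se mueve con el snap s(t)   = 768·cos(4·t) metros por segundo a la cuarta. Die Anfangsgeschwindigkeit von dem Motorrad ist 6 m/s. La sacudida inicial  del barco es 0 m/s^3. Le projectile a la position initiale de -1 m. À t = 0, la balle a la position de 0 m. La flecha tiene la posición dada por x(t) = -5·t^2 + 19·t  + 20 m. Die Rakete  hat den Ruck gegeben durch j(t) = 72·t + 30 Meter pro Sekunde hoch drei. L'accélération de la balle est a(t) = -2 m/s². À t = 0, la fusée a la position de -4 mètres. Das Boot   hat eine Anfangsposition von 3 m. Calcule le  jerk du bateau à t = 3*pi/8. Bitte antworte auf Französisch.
Pour résoudre ceci, nous devons prendre 1 intégrale de notre équation du snap s(t) = 768·cos(4·t). L'intégrale du snap est le jerk. En utilisant j(0) = 0, nous obtenons j(t) = 192·sin(4·t). Nous avons le jerk j(t) = 192·sin(4·t). En substituant t = 3*pi/8: j(3*pi/8) = -192.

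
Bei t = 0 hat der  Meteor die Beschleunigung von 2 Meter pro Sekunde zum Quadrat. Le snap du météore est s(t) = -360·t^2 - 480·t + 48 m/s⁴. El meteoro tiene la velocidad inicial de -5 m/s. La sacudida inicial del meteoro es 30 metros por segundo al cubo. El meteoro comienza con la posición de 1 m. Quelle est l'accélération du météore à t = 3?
Pour résoudre ceci, nous devons prendre 2 primitives de notre équation du snap s(t) = -360·t^2 - 480·t + 48. L'intégrale du snap est le jerk. En utilisant j(0) = 30, nous obtenons j(t) = -120·t^3 - 240·t^2 + 48·t + 30. L'intégrale du jerk est l'accélération. En utilisant a(0) = 2, nous obtenons a(t) = -30·t^4 - 80·t^3 + 24·t^2 + 30·t + 2. Nous avons l'accélération a(t) = -30·t^4 - 80·t^3 + 24·t^2 + 30·t + 2. En substituant t = 3: a(3) = -4282.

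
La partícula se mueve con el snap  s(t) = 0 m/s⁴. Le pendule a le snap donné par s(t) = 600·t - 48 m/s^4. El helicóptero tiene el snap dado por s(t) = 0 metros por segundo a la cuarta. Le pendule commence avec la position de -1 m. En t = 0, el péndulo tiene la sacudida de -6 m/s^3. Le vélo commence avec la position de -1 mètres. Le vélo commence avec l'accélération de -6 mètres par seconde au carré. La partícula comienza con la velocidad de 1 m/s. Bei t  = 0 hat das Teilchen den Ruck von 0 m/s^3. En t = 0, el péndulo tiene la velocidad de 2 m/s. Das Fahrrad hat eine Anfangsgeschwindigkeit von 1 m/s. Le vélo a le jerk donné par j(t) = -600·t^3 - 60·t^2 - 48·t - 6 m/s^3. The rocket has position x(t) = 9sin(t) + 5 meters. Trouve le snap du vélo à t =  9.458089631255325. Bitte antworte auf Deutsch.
Ausgehend von dem Ruck j(t) = -600·t^3 - 60·t^2 - 48·t - 6, nehmen wir 1 Ableitung. Durch Ableiten von dem Ruck erhalten wir den Snap: s(t) = -1800·t^2 - 120·t - 48. Wir haben den Snap s(t) = -1800·t^2 - 120·t - 48. Durch Einsetzen von t = 9.458089631255325: s(9.458089631255325) = -162202.797806898.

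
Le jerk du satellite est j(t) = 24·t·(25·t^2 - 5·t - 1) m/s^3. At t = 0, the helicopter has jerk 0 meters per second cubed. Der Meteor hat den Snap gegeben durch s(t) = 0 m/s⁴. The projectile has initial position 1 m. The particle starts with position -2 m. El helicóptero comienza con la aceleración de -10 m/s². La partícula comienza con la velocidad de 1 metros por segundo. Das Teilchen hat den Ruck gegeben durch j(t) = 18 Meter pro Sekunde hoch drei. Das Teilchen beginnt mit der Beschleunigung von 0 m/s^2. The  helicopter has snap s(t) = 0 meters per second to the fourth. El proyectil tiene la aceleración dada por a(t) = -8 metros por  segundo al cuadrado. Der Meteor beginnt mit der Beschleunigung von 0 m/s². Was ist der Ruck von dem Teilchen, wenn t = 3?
Mit j(t) = 18 und Einsetzen von t = 3, finden wir j = 18.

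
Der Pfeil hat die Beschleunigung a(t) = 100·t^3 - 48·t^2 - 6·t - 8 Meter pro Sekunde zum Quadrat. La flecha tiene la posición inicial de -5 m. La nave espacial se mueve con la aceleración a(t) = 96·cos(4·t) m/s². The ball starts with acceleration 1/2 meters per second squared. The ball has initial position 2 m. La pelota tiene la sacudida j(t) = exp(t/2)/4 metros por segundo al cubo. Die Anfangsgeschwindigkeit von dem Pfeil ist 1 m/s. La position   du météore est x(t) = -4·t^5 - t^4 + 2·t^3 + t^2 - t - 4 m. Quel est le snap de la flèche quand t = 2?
En partant de l'accélération a(t) = 100·t^3 - 48·t^2 - 6·t - 8, nous prenons 2 dérivées. En prenant d/dt de a(t), nous trouvons j(t) = 300·t^2 - 96·t - 6. En dérivant le jerk, nous obtenons le snap: s(t) = 600·t - 96. En utilisant s(t) = 600·t - 96 et en substituant t = 2, nous trouvons s = 1104.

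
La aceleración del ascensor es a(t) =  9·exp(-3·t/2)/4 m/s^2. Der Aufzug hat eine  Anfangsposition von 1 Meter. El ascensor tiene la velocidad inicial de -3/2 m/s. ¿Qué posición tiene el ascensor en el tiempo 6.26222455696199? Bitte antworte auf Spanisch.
Partiendo de la aceleración a(t) = 9·exp(-3·t/2)/4, tomamos 2 antiderivadas. Tomando ∫a(t)dt y aplicando v(0) = -3/2, encontramos v(t) = -3·exp(-3·t/2)/2. La integral de la velocidad es la posición. Usando x(0) = 1, obtenemos x(t) = exp(-3·t/2). Usando x(t) = exp(-3·t/2) y sustituyendo t = 6.26222455696199, encontramos x = 0.0000832771100854527.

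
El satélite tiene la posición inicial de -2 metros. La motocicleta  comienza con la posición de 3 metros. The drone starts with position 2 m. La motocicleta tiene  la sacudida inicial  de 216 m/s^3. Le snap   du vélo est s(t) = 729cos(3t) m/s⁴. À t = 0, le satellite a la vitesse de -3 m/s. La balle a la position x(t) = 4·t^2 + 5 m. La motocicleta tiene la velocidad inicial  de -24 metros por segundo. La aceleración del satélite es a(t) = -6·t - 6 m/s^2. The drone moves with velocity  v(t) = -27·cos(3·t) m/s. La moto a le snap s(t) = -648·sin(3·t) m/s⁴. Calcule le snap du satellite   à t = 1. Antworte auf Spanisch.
Partiendo de la aceleración a(t) = -6·t - 6, tomamos 2 derivadas. Tomando d/dt de a(t), encontramos j(t) = -6. Tomando d/dt de j(t), encontramos s(t) = 0. Usando s(t) = 0 y sustituyendo t = 1, encontramos s = 0.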